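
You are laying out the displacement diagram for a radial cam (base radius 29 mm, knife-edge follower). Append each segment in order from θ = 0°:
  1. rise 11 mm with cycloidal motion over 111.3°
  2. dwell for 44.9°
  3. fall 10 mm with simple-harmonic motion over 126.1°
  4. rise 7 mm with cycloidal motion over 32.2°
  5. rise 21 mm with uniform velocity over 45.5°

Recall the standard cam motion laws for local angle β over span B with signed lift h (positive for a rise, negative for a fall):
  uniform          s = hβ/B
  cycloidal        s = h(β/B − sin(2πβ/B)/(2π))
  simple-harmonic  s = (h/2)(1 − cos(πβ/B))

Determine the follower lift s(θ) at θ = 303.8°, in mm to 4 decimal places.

seg 1 [0°–111.3°] cycloidal, h=11: full span → s += 11 → s = 11.0000
seg 2 [111.3°–156.2°] dwell: s stays 11.0000
seg 3 [156.2°–282.3°] simple-harmonic, h=-10: full span → s += -10 → s = 1.0000
seg 4 [282.3°–314.5°] cycloidal, h=7: θ=303.8° here. β=21.5, B=32.2. 7·(0.6677 − sin(2π·0.6677)/(2π)) = 5.6423 → s = 6.6423

6.6423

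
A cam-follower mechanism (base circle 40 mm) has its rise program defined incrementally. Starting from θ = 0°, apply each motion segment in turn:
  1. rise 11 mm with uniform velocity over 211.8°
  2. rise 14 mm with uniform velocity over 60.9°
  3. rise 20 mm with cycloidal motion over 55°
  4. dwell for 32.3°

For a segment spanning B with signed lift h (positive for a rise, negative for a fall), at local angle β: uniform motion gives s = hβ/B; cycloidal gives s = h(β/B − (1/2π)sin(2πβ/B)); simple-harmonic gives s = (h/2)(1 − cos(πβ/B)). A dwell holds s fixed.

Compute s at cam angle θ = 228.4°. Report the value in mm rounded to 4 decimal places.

seg 1 [0°–211.8°] uniform, h=11: full span → s += 11 → s = 11.0000
seg 2 [211.8°–272.7°] uniform, h=14: θ=228.4° here. β=16.6, B=60.9. 14·16.6/60.9 = 3.8161 → s = 14.8161

14.8161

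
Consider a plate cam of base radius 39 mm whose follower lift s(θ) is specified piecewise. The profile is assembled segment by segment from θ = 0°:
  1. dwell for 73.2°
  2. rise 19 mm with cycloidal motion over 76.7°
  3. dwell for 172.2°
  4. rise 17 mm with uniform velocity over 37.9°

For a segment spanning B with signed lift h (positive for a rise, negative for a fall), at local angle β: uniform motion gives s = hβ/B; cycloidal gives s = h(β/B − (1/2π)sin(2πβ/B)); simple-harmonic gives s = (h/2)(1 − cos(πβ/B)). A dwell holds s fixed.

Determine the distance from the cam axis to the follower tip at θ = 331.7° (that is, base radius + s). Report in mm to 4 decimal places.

seg 1 [0°–73.2°] dwell: s stays 0.0000
seg 2 [73.2°–149.9°] cycloidal, h=19: full span → s += 19 → s = 19.0000
seg 3 [149.9°–322.1°] dwell: s stays 19.0000
seg 4 [322.1°–360°] uniform, h=17: θ=331.7° here. β=9.6, B=37.9. 17·9.6/37.9 = 4.3061 → s = 23.3061
radial distance = base radius + s = 39 + 23.3061 = 62.3061

62.3061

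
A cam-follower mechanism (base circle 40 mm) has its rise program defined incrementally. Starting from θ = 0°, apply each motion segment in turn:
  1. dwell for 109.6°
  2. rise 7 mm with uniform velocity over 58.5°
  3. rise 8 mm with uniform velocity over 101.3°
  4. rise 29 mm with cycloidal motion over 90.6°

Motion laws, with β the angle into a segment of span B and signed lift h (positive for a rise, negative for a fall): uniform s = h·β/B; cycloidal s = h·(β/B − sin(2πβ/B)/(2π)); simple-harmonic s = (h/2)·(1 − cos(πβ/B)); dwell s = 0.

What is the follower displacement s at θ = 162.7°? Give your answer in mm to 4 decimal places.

seg 1 [0°–109.6°] dwell: s stays 0.0000
seg 2 [109.6°–168.1°] uniform, h=7: θ=162.7° here. β=53.1, B=58.5. 7·53.1/58.5 = 6.3538 → s = 6.3538

6.3538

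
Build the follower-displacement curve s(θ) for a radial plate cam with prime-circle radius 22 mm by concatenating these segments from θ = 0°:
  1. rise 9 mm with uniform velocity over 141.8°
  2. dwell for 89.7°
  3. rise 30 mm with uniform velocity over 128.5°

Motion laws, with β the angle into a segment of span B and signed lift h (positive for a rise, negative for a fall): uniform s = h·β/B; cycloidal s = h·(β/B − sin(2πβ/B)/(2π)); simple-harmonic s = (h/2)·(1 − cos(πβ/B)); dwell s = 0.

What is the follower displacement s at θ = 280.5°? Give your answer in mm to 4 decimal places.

seg 1 [0°–141.8°] uniform, h=9: full span → s += 9 → s = 9.0000
seg 2 [141.8°–231.5°] dwell: s stays 9.0000
seg 3 [231.5°–360°] uniform, h=30: θ=280.5° here. β=49, B=128.5. 30·49/128.5 = 11.4397 → s = 20.4397

20.4397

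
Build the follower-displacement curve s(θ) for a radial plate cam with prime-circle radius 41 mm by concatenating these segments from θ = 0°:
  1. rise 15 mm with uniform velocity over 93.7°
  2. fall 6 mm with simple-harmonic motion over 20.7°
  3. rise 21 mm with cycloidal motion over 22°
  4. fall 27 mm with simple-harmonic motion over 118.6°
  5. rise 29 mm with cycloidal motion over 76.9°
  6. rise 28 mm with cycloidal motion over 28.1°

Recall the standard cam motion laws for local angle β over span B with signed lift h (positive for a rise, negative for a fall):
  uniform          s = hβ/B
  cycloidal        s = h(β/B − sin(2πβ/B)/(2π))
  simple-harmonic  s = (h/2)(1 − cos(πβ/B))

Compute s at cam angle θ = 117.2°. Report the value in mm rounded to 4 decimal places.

seg 1 [0°–93.7°] uniform, h=15: full span → s += 15 → s = 15.0000
seg 2 [93.7°–114.4°] simple-harmonic, h=-6: full span → s += -6 → s = 9.0000
seg 3 [114.4°–136.4°] cycloidal, h=21: θ=117.2° here. β=2.8, B=22. 21·(0.1273 − sin(2π·0.1273)/(2π)) = 0.2759 → s = 9.2759

9.2759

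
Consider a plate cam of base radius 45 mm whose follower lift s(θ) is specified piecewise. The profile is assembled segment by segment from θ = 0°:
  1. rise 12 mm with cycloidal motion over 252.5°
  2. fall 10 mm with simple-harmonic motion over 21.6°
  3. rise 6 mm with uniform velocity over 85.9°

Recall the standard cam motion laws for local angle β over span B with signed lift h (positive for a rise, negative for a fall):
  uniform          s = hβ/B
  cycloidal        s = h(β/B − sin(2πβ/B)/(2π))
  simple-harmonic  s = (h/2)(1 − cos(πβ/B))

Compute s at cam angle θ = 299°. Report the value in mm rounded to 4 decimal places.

seg 1 [0°–252.5°] cycloidal, h=12: full span → s += 12 → s = 12.0000
seg 2 [252.5°–274.1°] simple-harmonic, h=-10: full span → s += -10 → s = 2.0000
seg 3 [274.1°–360°] uniform, h=6: θ=299° here. β=24.9, B=85.9. 6·24.9/85.9 = 1.7392 → s = 3.7392

3.7392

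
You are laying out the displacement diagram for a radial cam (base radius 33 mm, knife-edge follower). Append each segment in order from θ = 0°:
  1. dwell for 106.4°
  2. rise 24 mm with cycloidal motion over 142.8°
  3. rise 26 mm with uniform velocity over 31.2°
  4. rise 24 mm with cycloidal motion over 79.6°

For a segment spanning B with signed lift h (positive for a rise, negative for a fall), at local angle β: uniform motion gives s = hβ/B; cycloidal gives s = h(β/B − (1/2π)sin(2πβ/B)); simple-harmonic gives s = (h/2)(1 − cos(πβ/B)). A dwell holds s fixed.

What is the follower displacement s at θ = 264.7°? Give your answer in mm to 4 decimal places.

seg 1 [0°–106.4°] dwell: s stays 0.0000
seg 2 [106.4°–249.2°] cycloidal, h=24: full span → s += 24 → s = 24.0000
seg 3 [249.2°–280.4°] uniform, h=26: θ=264.7° here. β=15.5, B=31.2. 26·15.5/31.2 = 12.9167 → s = 36.9167

36.9167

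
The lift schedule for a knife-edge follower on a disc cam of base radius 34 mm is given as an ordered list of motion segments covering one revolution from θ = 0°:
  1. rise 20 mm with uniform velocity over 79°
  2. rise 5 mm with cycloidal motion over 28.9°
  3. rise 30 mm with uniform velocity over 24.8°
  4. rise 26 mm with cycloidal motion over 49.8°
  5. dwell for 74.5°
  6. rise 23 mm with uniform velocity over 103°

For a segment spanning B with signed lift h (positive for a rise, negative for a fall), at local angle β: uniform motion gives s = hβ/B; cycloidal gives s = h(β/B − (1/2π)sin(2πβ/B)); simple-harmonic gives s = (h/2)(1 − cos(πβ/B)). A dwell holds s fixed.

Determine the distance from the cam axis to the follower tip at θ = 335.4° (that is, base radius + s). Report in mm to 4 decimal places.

seg 1 [0°–79°] uniform, h=20: full span → s += 20 → s = 20.0000
seg 2 [79°–107.9°] cycloidal, h=5: full span → s += 5 → s = 25.0000
seg 3 [107.9°–132.7°] uniform, h=30: full span → s += 30 → s = 55.0000
seg 4 [132.7°–182.5°] cycloidal, h=26: full span → s += 26 → s = 81.0000
seg 5 [182.5°–257°] dwell: s stays 81.0000
seg 6 [257°–360°] uniform, h=23: θ=335.4° here. β=78.4, B=103. 23·78.4/103 = 17.5068 → s = 98.5068
radial distance = base radius + s = 34 + 98.5068 = 132.5068

132.5068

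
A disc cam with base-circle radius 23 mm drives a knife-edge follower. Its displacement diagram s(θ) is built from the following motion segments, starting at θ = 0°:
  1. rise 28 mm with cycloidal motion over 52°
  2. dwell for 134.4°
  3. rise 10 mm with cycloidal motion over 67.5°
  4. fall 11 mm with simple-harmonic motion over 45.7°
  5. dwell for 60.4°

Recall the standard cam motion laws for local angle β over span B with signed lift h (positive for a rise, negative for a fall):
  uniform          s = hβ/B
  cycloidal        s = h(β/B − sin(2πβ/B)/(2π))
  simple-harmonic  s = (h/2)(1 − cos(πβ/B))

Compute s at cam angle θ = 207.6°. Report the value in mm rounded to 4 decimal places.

seg 1 [0°–52°] cycloidal, h=28: full span → s += 28 → s = 28.0000
seg 2 [52°–186.4°] dwell: s stays 28.0000
seg 3 [186.4°–253.9°] cycloidal, h=10: θ=207.6° here. β=21.2, B=67.5. 10·(0.3141 − sin(2π·0.3141)/(2π)) = 1.6764 → s = 29.6764

29.6764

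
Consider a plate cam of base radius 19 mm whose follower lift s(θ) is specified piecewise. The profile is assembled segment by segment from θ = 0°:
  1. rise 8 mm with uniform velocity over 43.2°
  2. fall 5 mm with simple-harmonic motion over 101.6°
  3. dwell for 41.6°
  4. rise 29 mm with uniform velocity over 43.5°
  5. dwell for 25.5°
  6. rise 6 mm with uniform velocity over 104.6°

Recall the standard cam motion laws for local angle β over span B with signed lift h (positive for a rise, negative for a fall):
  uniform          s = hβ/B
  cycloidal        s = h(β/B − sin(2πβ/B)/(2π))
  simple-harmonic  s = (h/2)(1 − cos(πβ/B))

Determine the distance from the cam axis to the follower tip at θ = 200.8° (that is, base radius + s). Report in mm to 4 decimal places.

seg 1 [0°–43.2°] uniform, h=8: full span → s += 8 → s = 8.0000
seg 2 [43.2°–144.8°] simple-harmonic, h=-5: full span → s += -5 → s = 3.0000
seg 3 [144.8°–186.4°] dwell: s stays 3.0000
seg 4 [186.4°–229.9°] uniform, h=29: θ=200.8° here. β=14.4, B=43.5. 29·14.4/43.5 = 9.6000 → s = 12.6000
radial distance = base radius + s = 19 + 12.6000 = 31.6000

31.6000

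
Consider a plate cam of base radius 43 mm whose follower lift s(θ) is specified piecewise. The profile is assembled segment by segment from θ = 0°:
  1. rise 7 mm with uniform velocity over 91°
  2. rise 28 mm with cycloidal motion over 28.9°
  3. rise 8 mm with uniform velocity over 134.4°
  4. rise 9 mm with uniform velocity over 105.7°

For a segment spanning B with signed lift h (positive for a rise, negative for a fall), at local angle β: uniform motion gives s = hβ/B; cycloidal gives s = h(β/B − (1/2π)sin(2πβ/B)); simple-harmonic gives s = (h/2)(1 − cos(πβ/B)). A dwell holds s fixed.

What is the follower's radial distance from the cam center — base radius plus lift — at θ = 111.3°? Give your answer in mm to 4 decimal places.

seg 1 [0°–91°] uniform, h=7: full span → s += 7 → s = 7.0000
seg 2 [91°–119.9°] cycloidal, h=28: θ=111.3° here. β=20.3, B=28.9. 28·(0.7024 − sin(2π·0.7024)/(2π)) = 23.9265 → s = 30.9265
radial distance = base radius + s = 43 + 30.9265 = 73.9265

73.9265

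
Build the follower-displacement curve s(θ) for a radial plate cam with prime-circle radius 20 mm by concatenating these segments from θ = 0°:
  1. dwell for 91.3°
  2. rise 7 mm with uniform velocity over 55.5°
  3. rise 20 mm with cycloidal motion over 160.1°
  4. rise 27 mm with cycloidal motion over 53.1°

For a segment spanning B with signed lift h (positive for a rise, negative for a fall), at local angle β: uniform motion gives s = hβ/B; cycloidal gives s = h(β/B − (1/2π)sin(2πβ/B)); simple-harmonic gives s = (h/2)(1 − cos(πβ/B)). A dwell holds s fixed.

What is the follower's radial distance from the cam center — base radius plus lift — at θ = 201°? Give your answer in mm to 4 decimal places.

seg 1 [0°–91.3°] dwell: s stays 0.0000
seg 2 [91.3°–146.8°] uniform, h=7: full span → s += 7 → s = 7.0000
seg 3 [146.8°–306.9°] cycloidal, h=20: θ=201° here. β=54.2, B=160.1. 20·(0.3385 − sin(2π·0.3385)/(2π)) = 4.0676 → s = 11.0676
radial distance = base radius + s = 20 + 11.0676 = 31.0676

31.0676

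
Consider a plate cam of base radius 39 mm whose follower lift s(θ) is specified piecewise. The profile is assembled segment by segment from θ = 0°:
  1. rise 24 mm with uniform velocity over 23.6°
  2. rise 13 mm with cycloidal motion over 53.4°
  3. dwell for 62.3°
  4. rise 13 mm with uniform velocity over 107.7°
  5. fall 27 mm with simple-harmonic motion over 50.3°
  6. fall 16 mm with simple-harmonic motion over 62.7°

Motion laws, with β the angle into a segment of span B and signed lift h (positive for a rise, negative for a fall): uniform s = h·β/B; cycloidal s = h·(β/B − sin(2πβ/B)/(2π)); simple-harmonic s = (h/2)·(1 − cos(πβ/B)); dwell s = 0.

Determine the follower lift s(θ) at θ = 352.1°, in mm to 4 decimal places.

seg 1 [0°–23.6°] uniform, h=24: full span → s += 24 → s = 24.0000
seg 2 [23.6°–77°] cycloidal, h=13: full span → s += 13 → s = 37.0000
seg 3 [77°–139.3°] dwell: s stays 37.0000
seg 4 [139.3°–247°] uniform, h=13: full span → s += 13 → s = 50.0000
seg 5 [247°–297.3°] simple-harmonic, h=-27: full span → s += -27 → s = 23.0000
seg 6 [297.3°–360°] simple-harmonic, h=-16: θ=352.1° here. β=54.8, B=62.7. -16/2·(1 − cos(π·0.8740)) = -15.3814 → s = 7.6186

7.6186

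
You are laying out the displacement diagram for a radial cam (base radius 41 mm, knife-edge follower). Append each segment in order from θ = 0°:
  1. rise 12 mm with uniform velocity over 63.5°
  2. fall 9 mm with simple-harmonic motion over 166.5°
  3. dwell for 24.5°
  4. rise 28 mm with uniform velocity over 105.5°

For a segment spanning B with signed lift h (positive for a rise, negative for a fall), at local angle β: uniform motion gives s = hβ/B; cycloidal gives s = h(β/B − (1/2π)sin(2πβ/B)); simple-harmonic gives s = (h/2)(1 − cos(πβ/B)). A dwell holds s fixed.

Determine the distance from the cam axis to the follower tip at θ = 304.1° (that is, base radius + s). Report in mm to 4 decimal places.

seg 1 [0°–63.5°] uniform, h=12: full span → s += 12 → s = 12.0000
seg 2 [63.5°–230°] simple-harmonic, h=-9: full span → s += -9 → s = 3.0000
seg 3 [230°–254.5°] dwell: s stays 3.0000
seg 4 [254.5°–360°] uniform, h=28: θ=304.1° here. β=49.6, B=105.5. 28·49.6/105.5 = 13.1640 → s = 16.1640
radial distance = base radius + s = 41 + 16.1640 = 57.1640

57.1640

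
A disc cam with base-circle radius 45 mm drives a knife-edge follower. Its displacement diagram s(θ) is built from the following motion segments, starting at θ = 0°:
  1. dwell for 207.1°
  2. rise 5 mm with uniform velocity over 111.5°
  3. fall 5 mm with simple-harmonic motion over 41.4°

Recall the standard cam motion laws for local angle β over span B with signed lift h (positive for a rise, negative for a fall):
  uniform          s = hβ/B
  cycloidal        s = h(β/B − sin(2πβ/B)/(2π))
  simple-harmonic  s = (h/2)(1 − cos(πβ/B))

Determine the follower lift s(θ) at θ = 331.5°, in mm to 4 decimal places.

seg 1 [0°–207.1°] dwell: s stays 0.0000
seg 2 [207.1°–318.6°] uniform, h=5: full span → s += 5 → s = 5.0000
seg 3 [318.6°–360°] simple-harmonic, h=-5: θ=331.5° here. β=12.9, B=41.4. -5/2·(1 − cos(π·0.3116)) = -1.1052 → s = 3.8948

3.8948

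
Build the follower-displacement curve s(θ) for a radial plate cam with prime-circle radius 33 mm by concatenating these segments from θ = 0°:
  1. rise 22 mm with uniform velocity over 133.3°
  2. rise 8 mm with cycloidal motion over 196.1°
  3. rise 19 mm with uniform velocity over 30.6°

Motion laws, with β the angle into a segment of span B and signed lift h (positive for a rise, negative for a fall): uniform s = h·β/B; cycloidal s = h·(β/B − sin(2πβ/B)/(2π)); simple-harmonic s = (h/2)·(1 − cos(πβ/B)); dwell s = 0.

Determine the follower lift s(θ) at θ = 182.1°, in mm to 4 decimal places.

seg 1 [0°–133.3°] uniform, h=22: full span → s += 22 → s = 22.0000
seg 2 [133.3°–329.4°] cycloidal, h=8: θ=182.1° here. β=48.8, B=196.1. 8·(0.2489 − sin(2π·0.2489)/(2π)) = 0.7176 → s = 22.7176

22.7176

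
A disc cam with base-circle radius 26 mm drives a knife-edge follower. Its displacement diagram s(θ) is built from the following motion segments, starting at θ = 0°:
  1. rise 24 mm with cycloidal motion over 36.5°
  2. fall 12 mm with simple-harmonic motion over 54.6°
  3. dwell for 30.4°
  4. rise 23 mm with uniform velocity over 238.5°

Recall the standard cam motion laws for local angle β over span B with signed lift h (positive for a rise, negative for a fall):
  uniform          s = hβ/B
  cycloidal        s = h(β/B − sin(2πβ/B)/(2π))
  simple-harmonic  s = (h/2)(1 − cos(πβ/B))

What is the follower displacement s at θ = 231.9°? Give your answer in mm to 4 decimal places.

seg 1 [0°–36.5°] cycloidal, h=24: full span → s += 24 → s = 24.0000
seg 2 [36.5°–91.1°] simple-harmonic, h=-12: full span → s += -12 → s = 12.0000
seg 3 [91.1°–121.5°] dwell: s stays 12.0000
seg 4 [121.5°–360°] uniform, h=23: θ=231.9° here. β=110.4, B=238.5. 23·110.4/238.5 = 10.6465 → s = 22.6465

22.6465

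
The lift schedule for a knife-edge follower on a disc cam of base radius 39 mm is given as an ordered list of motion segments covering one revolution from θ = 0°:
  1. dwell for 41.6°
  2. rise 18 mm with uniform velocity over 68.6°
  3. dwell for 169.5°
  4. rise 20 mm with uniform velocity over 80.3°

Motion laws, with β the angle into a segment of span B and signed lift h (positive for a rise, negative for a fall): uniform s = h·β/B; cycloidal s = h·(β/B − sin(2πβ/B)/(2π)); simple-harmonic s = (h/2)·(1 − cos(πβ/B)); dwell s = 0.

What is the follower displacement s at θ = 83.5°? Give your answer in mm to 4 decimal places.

seg 1 [0°–41.6°] dwell: s stays 0.0000
seg 2 [41.6°–110.2°] uniform, h=18: θ=83.5° here. β=41.9, B=68.6. 18·41.9/68.6 = 10.9942 → s = 10.9942

10.9942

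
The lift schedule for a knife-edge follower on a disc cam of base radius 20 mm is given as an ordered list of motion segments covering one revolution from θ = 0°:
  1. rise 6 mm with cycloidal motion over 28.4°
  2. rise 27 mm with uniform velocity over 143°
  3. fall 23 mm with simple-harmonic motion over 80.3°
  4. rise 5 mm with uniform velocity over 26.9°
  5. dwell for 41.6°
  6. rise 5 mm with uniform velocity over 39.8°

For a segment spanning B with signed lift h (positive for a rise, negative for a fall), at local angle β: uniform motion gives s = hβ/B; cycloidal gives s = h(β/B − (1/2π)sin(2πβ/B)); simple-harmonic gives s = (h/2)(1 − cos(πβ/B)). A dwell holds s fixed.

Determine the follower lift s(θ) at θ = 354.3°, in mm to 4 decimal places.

seg 1 [0°–28.4°] cycloidal, h=6: full span → s += 6 → s = 6.0000
seg 2 [28.4°–171.4°] uniform, h=27: full span → s += 27 → s = 33.0000
seg 3 [171.4°–251.7°] simple-harmonic, h=-23: full span → s += -23 → s = 10.0000
seg 4 [251.7°–278.6°] uniform, h=5: full span → s += 5 → s = 15.0000
seg 5 [278.6°–320.2°] dwell: s stays 15.0000
seg 6 [320.2°–360°] uniform, h=5: θ=354.3° here. β=34.1, B=39.8. 5·34.1/39.8 = 4.2839 → s = 19.2839

19.2839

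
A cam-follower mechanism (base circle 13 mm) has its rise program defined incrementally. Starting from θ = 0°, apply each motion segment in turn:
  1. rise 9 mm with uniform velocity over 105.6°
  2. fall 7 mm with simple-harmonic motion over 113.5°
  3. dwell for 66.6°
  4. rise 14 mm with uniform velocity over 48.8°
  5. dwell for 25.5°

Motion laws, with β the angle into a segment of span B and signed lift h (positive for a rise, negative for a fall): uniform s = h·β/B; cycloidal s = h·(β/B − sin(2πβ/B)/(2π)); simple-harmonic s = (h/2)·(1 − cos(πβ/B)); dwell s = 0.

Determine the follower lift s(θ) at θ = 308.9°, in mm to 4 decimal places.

seg 1 [0°–105.6°] uniform, h=9: full span → s += 9 → s = 9.0000
seg 2 [105.6°–219.1°] simple-harmonic, h=-7: full span → s += -7 → s = 2.0000
seg 3 [219.1°–285.7°] dwell: s stays 2.0000
seg 4 [285.7°–334.5°] uniform, h=14: θ=308.9° here. β=23.2, B=48.8. 14·23.2/48.8 = 6.6557 → s = 8.6557

8.6557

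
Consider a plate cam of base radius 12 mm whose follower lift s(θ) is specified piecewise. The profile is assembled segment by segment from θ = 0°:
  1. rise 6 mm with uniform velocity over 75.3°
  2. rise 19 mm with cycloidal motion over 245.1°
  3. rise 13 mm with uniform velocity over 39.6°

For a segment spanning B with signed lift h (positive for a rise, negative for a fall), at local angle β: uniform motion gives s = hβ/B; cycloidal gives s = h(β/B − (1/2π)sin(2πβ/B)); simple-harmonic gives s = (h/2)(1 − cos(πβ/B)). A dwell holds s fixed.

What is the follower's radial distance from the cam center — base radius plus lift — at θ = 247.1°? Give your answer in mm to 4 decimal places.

seg 1 [0°–75.3°] uniform, h=6: full span → s += 6 → s = 6.0000
seg 2 [75.3°–320.4°] cycloidal, h=19: θ=247.1° here. β=171.8, B=245.1. 19·(0.7009 − sin(2π·0.7009)/(2π)) = 16.1992 → s = 22.1992
radial distance = base radius + s = 12 + 22.1992 = 34.1992

34.1992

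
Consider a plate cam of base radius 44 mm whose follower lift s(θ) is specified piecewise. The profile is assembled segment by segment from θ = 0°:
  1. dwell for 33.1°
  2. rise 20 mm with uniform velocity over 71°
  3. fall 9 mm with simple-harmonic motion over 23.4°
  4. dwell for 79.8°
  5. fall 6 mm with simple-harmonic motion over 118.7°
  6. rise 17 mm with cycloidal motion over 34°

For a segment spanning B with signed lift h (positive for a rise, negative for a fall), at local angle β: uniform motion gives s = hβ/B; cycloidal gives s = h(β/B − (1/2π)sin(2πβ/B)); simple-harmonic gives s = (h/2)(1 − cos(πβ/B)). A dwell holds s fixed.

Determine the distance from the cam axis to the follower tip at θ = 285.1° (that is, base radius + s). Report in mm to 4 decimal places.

seg 1 [0°–33.1°] dwell: s stays 0.0000
seg 2 [33.1°–104.1°] uniform, h=20: full span → s += 20 → s = 20.0000
seg 3 [104.1°–127.5°] simple-harmonic, h=-9: full span → s += -9 → s = 11.0000
seg 4 [127.5°–207.3°] dwell: s stays 11.0000
seg 5 [207.3°–326°] simple-harmonic, h=-6: θ=285.1° here. β=77.8, B=118.7. -6/2·(1 − cos(π·0.6554)) = -4.4074 → s = 6.5926
radial distance = base radius + s = 44 + 6.5926 = 50.5926

50.5926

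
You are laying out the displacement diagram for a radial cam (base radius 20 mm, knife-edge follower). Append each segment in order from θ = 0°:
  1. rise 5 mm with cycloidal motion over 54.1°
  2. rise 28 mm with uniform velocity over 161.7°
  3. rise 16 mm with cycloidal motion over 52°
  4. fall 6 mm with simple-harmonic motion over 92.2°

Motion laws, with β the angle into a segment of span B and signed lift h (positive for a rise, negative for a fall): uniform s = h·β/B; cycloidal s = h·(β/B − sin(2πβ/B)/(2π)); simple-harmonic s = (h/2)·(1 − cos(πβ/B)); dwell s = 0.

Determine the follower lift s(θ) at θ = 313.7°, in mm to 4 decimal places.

seg 1 [0°–54.1°] cycloidal, h=5: full span → s += 5 → s = 5.0000
seg 2 [54.1°–215.8°] uniform, h=28: full span → s += 28 → s = 33.0000
seg 3 [215.8°–267.8°] cycloidal, h=16: full span → s += 16 → s = 49.0000
seg 4 [267.8°–360°] simple-harmonic, h=-6: θ=313.7° here. β=45.9, B=92.2. -6/2·(1 − cos(π·0.4978)) = -2.9796 → s = 46.0204

46.0204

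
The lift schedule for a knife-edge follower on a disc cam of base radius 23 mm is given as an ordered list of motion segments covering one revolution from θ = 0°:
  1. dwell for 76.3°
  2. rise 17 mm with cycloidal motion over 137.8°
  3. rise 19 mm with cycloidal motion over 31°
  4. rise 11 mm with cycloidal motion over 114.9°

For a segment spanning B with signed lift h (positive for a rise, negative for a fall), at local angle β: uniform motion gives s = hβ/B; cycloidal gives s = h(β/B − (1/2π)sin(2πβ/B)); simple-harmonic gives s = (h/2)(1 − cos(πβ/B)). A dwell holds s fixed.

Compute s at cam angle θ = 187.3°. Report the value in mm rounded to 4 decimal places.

seg 1 [0°–76.3°] dwell: s stays 0.0000
seg 2 [76.3°–214.1°] cycloidal, h=17: θ=187.3° here. β=111, B=137.8. 17·(0.8055 − sin(2π·0.8055)/(2π)) = 16.2365 → s = 16.2365

16.2365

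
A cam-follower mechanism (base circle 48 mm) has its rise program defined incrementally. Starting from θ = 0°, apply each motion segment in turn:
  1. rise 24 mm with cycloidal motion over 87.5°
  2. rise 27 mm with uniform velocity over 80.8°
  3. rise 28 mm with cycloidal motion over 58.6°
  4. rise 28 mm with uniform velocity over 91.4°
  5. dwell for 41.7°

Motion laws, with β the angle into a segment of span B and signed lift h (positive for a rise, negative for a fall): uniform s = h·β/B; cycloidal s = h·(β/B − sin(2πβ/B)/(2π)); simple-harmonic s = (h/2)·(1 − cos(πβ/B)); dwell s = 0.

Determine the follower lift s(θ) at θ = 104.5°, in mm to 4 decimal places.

seg 1 [0°–87.5°] cycloidal, h=24: full span → s += 24 → s = 24.0000
seg 2 [87.5°–168.3°] uniform, h=27: θ=104.5° here. β=17, B=80.8. 27·17/80.8 = 5.6807 → s = 29.6807

29.6807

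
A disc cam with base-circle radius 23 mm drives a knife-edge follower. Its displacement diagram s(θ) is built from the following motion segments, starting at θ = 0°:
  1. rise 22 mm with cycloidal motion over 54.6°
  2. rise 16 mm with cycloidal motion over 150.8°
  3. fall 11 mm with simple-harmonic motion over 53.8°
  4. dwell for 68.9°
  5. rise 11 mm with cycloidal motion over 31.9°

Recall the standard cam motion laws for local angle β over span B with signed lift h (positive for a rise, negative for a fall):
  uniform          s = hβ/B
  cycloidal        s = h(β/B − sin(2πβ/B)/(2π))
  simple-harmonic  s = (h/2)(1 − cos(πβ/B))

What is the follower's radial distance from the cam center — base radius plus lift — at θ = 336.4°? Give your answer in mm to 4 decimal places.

seg 1 [0°–54.6°] cycloidal, h=22: full span → s += 22 → s = 22.0000
seg 2 [54.6°–205.4°] cycloidal, h=16: full span → s += 16 → s = 38.0000
seg 3 [205.4°–259.2°] simple-harmonic, h=-11: full span → s += -11 → s = 27.0000
seg 4 [259.2°–328.1°] dwell: s stays 27.0000
seg 5 [328.1°–360°] cycloidal, h=11: θ=336.4° here. β=8.3, B=31.9. 11·(0.2602 − sin(2π·0.2602)/(2π)) = 1.1150 → s = 28.1150
radial distance = base radius + s = 23 + 28.1150 = 51.1150

51.1150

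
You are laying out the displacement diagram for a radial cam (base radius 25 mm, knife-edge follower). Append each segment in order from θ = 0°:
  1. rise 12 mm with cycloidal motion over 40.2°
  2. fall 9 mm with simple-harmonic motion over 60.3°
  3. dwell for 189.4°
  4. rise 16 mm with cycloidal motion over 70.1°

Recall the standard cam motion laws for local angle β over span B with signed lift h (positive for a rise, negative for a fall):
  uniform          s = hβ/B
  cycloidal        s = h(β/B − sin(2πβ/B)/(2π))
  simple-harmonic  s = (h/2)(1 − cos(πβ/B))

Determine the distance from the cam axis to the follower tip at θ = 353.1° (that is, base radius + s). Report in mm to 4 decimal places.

seg 1 [0°–40.2°] cycloidal, h=12: full span → s += 12 → s = 12.0000
seg 2 [40.2°–100.5°] simple-harmonic, h=-9: full span → s += -9 → s = 3.0000
seg 3 [100.5°–289.9°] dwell: s stays 3.0000
seg 4 [289.9°–360°] cycloidal, h=16: θ=353.1° here. β=63.2, B=70.1. 16·(0.9016 − sin(2π·0.9016)/(2π)) = 15.9015 → s = 18.9015
radial distance = base radius + s = 25 + 18.9015 = 43.9015

43.9015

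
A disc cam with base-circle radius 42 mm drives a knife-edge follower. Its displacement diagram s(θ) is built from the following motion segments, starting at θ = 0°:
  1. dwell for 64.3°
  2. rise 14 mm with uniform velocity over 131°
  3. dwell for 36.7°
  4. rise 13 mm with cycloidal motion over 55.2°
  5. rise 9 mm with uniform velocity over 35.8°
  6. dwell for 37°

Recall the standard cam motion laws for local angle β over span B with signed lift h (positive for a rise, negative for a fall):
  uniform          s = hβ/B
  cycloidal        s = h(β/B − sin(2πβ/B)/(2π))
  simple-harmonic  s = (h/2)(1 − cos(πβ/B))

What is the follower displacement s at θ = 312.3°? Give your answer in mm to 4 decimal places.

seg 1 [0°–64.3°] dwell: s stays 0.0000
seg 2 [64.3°–195.3°] uniform, h=14: full span → s += 14 → s = 14.0000
seg 3 [195.3°–232°] dwell: s stays 14.0000
seg 4 [232°–287.2°] cycloidal, h=13: full span → s += 13 → s = 27.0000
seg 5 [287.2°–323°] uniform, h=9: θ=312.3° here. β=25.1, B=35.8. 9·25.1/35.8 = 6.3101 → s = 33.3101

33.3101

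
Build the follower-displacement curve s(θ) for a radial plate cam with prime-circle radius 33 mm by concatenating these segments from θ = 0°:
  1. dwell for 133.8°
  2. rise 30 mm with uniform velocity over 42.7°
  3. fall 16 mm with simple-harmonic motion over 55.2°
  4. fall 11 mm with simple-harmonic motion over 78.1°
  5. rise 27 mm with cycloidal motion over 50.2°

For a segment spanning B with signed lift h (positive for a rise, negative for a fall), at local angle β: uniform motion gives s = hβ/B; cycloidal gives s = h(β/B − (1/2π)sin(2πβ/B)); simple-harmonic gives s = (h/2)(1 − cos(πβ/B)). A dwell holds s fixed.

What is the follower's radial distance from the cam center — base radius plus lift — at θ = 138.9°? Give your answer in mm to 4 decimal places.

seg 1 [0°–133.8°] dwell: s stays 0.0000
seg 2 [133.8°–176.5°] uniform, h=30: θ=138.9° here. β=5.1, B=42.7. 30·5.1/42.7 = 3.5831 → s = 3.5831
radial distance = base radius + s = 33 + 3.5831 = 36.5831

36.5831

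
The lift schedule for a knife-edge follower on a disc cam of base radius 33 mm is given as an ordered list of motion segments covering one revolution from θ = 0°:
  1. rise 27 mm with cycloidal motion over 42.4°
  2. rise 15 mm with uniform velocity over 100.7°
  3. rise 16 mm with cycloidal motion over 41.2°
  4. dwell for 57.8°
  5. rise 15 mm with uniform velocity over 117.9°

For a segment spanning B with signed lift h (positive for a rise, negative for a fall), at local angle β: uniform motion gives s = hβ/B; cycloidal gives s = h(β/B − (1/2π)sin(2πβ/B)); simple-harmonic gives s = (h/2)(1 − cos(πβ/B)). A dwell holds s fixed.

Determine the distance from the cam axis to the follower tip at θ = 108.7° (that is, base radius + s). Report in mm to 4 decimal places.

seg 1 [0°–42.4°] cycloidal, h=27: full span → s += 27 → s = 27.0000
seg 2 [42.4°–143.1°] uniform, h=15: θ=108.7° here. β=66.3, B=100.7. 15·66.3/100.7 = 9.8759 → s = 36.8759
radial distance = base radius + s = 33 + 36.8759 = 69.8759

69.8759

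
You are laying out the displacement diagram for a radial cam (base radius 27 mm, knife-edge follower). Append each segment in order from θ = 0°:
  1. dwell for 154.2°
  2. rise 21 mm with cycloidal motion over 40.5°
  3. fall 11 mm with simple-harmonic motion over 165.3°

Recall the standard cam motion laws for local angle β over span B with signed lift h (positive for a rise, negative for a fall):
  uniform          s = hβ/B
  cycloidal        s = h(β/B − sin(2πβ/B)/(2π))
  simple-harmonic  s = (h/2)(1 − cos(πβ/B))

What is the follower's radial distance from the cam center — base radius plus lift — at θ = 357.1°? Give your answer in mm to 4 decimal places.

seg 1 [0°–154.2°] dwell: s stays 0.0000
seg 2 [154.2°–194.7°] cycloidal, h=21: full span → s += 21 → s = 21.0000
seg 3 [194.7°–360°] simple-harmonic, h=-11: θ=357.1° here. β=162.4, B=165.3. -11/2·(1 − cos(π·0.9825)) = -10.9916 → s = 10.0084
radial distance = base radius + s = 27 + 10.0084 = 37.0084

37.0084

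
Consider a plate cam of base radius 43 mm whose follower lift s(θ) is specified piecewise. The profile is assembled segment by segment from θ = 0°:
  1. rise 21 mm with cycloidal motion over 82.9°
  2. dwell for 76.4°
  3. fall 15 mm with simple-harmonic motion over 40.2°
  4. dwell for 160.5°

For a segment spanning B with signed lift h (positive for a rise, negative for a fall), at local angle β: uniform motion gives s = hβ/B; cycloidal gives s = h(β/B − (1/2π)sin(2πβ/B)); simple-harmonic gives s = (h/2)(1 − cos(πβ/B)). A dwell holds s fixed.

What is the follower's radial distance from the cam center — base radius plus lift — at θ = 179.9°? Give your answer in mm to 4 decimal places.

seg 1 [0°–82.9°] cycloidal, h=21: full span → s += 21 → s = 21.0000
seg 2 [82.9°–159.3°] dwell: s stays 21.0000
seg 3 [159.3°–199.5°] simple-harmonic, h=-15: θ=179.9° here. β=20.6, B=40.2. -15/2·(1 − cos(π·0.5124)) = -7.7930 → s = 13.2070
radial distance = base radius + s = 43 + 13.2070 = 56.2070

56.2070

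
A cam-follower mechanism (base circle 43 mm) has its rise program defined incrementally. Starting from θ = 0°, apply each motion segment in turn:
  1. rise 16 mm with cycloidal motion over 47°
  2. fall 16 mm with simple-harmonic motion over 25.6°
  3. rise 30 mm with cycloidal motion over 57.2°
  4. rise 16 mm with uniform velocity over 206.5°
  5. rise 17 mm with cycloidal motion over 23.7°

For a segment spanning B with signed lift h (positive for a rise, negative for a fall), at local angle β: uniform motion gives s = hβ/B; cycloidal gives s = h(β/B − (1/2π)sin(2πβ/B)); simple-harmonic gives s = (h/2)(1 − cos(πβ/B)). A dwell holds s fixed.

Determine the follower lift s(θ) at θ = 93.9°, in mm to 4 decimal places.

seg 1 [0°–47°] cycloidal, h=16: full span → s += 16 → s = 16.0000
seg 2 [47°–72.6°] simple-harmonic, h=-16: full span → s += -16 → s = 0.0000
seg 3 [72.6°–129.8°] cycloidal, h=30: θ=93.9° here. β=21.3, B=57.2. 30·(0.3724 − sin(2π·0.3724)/(2π)) = 7.7400 → s = 7.7400

7.7400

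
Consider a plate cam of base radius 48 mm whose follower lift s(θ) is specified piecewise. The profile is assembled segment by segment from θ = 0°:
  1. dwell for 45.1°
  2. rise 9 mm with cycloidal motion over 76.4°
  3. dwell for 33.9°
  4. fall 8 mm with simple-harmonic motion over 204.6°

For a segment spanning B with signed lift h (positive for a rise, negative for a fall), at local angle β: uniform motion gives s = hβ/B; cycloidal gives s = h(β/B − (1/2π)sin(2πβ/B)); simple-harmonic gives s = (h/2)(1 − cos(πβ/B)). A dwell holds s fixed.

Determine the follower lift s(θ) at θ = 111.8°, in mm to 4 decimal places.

seg 1 [0°–45.1°] dwell: s stays 0.0000
seg 2 [45.1°–121.5°] cycloidal, h=9: θ=111.8° here. β=66.7, B=76.4. 9·(0.8730 − sin(2π·0.8730)/(2π)) = 8.8826 → s = 8.8826

8.8826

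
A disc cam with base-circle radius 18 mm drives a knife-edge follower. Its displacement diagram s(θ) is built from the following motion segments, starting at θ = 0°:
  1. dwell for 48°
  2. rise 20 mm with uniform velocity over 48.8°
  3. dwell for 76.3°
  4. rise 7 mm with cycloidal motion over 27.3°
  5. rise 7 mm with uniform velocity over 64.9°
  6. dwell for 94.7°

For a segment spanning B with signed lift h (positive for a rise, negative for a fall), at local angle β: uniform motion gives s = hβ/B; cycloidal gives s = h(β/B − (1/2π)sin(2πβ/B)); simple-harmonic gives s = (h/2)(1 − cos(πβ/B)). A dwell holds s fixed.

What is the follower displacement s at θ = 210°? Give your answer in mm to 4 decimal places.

seg 1 [0°–48°] dwell: s stays 0.0000
seg 2 [48°–96.8°] uniform, h=20: full span → s += 20 → s = 20.0000
seg 3 [96.8°–173.1°] dwell: s stays 20.0000
seg 4 [173.1°–200.4°] cycloidal, h=7: full span → s += 7 → s = 27.0000
seg 5 [200.4°–265.3°] uniform, h=7: θ=210° here. β=9.6, B=64.9. 7·9.6/64.9 = 1.0354 → s = 28.0354

28.0354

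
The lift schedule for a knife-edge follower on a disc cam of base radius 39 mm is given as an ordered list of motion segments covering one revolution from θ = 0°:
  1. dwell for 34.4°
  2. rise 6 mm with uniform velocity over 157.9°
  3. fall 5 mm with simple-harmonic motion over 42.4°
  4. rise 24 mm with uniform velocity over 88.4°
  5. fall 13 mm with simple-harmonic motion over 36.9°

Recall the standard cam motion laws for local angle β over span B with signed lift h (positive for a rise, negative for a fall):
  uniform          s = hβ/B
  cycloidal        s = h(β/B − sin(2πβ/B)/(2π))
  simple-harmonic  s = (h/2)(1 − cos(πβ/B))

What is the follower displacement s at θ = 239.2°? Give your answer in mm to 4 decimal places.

seg 1 [0°–34.4°] dwell: s stays 0.0000
seg 2 [34.4°–192.3°] uniform, h=6: full span → s += 6 → s = 6.0000
seg 3 [192.3°–234.7°] simple-harmonic, h=-5: full span → s += -5 → s = 1.0000
seg 4 [234.7°–323.1°] uniform, h=24: θ=239.2° here. β=4.5, B=88.4. 24·4.5/88.4 = 1.2217 → s = 2.2217

2.2217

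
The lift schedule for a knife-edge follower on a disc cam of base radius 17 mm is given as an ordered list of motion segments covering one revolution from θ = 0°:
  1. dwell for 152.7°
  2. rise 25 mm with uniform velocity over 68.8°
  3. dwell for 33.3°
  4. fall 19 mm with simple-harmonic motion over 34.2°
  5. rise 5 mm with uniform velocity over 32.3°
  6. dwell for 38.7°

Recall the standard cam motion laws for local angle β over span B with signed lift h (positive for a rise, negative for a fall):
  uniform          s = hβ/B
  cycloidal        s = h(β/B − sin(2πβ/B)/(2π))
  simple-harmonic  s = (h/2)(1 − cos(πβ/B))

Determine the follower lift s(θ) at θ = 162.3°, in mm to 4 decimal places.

seg 1 [0°–152.7°] dwell: s stays 0.0000
seg 2 [152.7°–221.5°] uniform, h=25: θ=162.3° here. β=9.6, B=68.8. 25·9.6/68.8 = 3.4884 → s = 3.4884

3.4884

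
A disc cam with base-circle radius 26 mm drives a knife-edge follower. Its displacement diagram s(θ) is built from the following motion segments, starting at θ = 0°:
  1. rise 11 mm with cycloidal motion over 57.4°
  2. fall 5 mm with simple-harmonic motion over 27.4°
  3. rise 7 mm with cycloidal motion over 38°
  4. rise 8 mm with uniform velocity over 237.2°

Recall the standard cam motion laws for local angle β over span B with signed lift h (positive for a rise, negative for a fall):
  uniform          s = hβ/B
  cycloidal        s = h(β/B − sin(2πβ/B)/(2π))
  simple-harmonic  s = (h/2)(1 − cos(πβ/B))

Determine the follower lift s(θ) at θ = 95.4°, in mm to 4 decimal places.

seg 1 [0°–57.4°] cycloidal, h=11: full span → s += 11 → s = 11.0000
seg 2 [57.4°–84.8°] simple-harmonic, h=-5: full span → s += -5 → s = 6.0000
seg 3 [84.8°–122.8°] cycloidal, h=7: θ=95.4° here. β=10.6, B=38. 7·(0.2789 − sin(2π·0.2789)/(2π)) = 0.8569 → s = 6.8569

6.8569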